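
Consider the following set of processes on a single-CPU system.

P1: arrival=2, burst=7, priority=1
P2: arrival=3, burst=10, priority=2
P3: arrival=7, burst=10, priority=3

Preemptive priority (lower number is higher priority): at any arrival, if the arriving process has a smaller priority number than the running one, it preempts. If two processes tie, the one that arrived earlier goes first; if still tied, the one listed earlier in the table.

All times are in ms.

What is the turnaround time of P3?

Gantt: | idle 0-2 | P1 2-9 | P2 9-19 | P3 19-29 |
Completion: P1=9  P2=19  P3=29
Turnaround(P3) = completion − arrival = 29 − 7 = 22

22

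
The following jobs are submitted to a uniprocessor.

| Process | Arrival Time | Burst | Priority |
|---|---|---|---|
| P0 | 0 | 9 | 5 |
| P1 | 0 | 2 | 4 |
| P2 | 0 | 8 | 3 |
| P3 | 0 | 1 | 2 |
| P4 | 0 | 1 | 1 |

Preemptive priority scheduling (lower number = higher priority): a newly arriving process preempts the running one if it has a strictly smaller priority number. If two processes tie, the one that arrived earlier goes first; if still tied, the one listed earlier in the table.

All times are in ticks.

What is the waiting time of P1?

10

Gantt: | P4 0-1 | P3 1-2 | P2 2-10 | P1 10-12 | P0 12-21 |
Completion: P0=21  P1=12  P2=10  P3=2  P4=1
Waiting(P1) = turnaround − burst = 12 − 2 = 10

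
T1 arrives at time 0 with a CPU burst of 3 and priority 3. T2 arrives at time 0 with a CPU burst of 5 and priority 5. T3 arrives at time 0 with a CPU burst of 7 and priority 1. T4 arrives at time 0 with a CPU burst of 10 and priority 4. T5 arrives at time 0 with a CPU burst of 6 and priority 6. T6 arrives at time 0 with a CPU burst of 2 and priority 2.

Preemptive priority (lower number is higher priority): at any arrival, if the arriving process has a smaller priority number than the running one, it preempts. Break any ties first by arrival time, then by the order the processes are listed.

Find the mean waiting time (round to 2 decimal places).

Gantt: | T3 0-7 | T6 7-9 | T1 9-12 | T4 12-22 | T2 22-27 | T5 27-33 |
Completion: T1=12  T2=27  T3=7  T4=22  T5=33  T6=9
Turnaround (C−A): T1=12  T2=27  T3=7  T4=22  T5=33  T6=9
Waiting times: T1=9, T2=22, T3=0, T4=12, T5=27, T6=7
Average waiting = (9+22+0+12+27+7) / 6 = 77/6 = 12.83

12.83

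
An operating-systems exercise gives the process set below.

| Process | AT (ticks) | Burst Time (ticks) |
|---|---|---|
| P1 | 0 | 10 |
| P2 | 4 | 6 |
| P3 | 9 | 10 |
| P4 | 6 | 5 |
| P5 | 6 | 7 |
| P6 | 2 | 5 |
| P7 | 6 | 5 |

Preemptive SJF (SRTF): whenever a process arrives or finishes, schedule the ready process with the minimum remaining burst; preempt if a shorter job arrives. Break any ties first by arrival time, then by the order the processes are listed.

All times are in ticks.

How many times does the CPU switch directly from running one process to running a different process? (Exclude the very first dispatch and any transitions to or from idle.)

Gantt: | P1 0-2 | P6 2-7 | P4 7-12 | P7 12-17 | P2 17-23 | P5 23-30 | P1 30-38 | P3 38-48 |
Completion: P1=38  P2=23  P3=48  P4=12  P5=30  P6=7  P7=17
Turnaround (C−A): P1=38  P2=19  P3=39  P4=6  P5=24  P6=5  P7=11

7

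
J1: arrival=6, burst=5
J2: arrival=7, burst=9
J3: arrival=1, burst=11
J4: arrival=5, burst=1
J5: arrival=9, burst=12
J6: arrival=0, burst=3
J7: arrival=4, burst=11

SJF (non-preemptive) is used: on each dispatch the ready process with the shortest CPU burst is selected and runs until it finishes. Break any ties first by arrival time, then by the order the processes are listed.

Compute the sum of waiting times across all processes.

89

Timeline: | J6 0-3 | J3 3-14 | J4 14-15 | J1 15-20 | J2 20-29 | J7 29-40 | J5 40-52 |
Completion: J1=20  J2=29  J3=14  J4=15  J5=52  J6=3  J7=40
Turnaround (C−A): J1=14  J2=22  J3=13  J4=10  J5=43  J6=3  J7=36
Waiting = turnaround − burst: J1=9, J2=13, J3=2, J4=9, J5=31, J6=0, J7=25
Total waiting = 9 + 13 + 2 + 9 + 31 + 0 + 25 = 89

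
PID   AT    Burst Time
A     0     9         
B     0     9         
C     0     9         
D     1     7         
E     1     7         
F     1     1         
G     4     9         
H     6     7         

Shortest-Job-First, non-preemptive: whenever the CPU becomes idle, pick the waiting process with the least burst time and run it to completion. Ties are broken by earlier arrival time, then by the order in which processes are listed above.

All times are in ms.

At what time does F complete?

10

Gantt: | A 0-9 | F 9-10 | D 10-17 | E 17-24 | H 24-31 | B 31-40 | C 40-49 | G 49-58 |
Completion: A=9  B=40  C=49  D=17  E=24  F=10  G=58  H=31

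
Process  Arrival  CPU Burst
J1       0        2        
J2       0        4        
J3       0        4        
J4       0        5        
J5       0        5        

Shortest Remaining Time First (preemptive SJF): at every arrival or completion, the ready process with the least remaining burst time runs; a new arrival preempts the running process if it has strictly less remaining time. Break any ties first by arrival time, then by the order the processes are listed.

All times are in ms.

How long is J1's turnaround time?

2

Gantt: | J1 0-2 | J2 2-6 | J3 6-10 | J4 10-15 | J5 15-20 |
Completion: J1=2  J2=6  J3=10  J4=15  J5=20
Turnaround(J1) = completion − arrival = 2 − 0 = 2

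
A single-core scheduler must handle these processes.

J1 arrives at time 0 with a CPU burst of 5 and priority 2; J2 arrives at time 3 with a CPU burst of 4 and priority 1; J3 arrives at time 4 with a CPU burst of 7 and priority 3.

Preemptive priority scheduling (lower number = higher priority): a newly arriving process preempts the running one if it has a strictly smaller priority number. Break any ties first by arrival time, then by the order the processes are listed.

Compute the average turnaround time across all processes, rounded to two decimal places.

8.33

Gantt: | J1 0-3 | J2 3-7 | J1 7-9 | J3 9-16 |
Completion: J1=9  J2=7  J3=16
Turnaround (C−A): J1=9  J2=4  J3=12
Turnaround times: J1=9, J2=4, J3=12
Average turnaround = (9+4+12) / 3 = 25/3 = 8.33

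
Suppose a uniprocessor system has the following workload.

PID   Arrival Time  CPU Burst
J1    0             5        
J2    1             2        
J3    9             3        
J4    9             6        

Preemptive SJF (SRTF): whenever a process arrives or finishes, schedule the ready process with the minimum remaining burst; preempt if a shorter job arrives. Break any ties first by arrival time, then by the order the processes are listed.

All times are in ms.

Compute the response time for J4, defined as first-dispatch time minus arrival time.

3

Timeline: | J1 0-1 | J2 1-3 | J1 3-7 | idle 7-9 | J3 9-12 | J4 12-18 |
Completion: J1=7  J2=3  J3=12  J4=18
Turnaround (C−A): J1=7  J2=2  J3=3  J4=9
Response(J4) = first start − arrival = 12 − 9 = 3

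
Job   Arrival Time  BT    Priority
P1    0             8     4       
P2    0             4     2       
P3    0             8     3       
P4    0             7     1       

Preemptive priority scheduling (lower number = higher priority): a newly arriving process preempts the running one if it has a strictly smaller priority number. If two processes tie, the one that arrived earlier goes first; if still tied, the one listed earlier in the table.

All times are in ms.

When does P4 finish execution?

7

Gantt: | P4 0-7 | P2 7-11 | P3 11-19 | P1 19-27 |
Completion: P1=27  P2=11  P3=19  P4=7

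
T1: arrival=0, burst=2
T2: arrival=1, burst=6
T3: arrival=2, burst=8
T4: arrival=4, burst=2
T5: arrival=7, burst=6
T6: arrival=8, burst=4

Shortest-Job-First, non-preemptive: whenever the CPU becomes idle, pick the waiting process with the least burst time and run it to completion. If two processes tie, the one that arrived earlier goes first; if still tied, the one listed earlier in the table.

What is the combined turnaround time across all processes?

60

Gantt: | T1 0-2 | T2 2-8 | T4 8-10 | T6 10-14 | T5 14-20 | T3 20-28 |
Completion: T1=2  T2=8  T3=28  T4=10  T5=20  T6=14
Turnaround = completion − arrival: T1=2, T2=7, T3=26, T4=6, T5=13, T6=6
Total turnaround = 2 + 7 + 26 + 6 + 13 + 6 = 60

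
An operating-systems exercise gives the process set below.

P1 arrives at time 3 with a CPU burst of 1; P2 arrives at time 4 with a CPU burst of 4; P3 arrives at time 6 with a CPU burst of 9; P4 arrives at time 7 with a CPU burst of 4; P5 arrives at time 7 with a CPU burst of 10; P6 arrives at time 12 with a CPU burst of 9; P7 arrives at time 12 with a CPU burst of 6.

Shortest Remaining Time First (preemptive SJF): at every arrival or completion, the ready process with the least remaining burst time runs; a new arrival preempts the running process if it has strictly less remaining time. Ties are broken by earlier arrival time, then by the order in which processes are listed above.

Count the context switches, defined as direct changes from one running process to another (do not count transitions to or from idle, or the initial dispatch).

Gantt: | idle 0-3 | P1 3-4 | P2 4-8 | P4 8-12 | P7 12-18 | P3 18-27 | P6 27-36 | P5 36-46 |
Completion: P1=4  P2=8  P3=27  P4=12  P5=46  P6=36  P7=18
Turnaround (C−A): P1=1  P2=4  P3=21  P4=5  P5=39  P6=24  P7=6

6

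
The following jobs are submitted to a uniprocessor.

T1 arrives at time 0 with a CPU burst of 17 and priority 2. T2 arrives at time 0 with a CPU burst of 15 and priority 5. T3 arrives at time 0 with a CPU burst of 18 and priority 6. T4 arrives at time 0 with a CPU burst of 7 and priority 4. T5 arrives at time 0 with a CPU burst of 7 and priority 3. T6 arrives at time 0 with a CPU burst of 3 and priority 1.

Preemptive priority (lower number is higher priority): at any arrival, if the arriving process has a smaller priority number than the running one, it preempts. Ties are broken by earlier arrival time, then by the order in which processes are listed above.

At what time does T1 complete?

Timeline: | T6 0-3 | T1 3-20 | T5 20-27 | T4 27-34 | T2 34-49 | T3 49-67 |
Completion: T1=20  T2=49  T3=67  T4=34  T5=27  T6=3
Turnaround (C−A): T1=20  T2=49  T3=67  T4=34  T5=27  T6=3

20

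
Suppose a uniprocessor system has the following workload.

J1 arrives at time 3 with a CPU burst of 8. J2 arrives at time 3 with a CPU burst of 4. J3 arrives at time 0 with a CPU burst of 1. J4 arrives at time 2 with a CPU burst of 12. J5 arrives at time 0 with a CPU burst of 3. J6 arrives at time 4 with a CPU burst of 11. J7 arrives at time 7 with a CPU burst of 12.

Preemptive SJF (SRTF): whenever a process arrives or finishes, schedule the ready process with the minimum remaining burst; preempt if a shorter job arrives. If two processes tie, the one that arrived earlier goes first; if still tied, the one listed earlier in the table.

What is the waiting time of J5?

1

Timeline: | J3 0-1 | J5 1-4 | J2 4-8 | J1 8-16 | J6 16-27 | J4 27-39 | J7 39-51 |
Completion: J1=16  J2=8  J3=1  J4=39  J5=4  J6=27  J7=51
Waiting(J5) = turnaround − burst = 4 − 3 = 1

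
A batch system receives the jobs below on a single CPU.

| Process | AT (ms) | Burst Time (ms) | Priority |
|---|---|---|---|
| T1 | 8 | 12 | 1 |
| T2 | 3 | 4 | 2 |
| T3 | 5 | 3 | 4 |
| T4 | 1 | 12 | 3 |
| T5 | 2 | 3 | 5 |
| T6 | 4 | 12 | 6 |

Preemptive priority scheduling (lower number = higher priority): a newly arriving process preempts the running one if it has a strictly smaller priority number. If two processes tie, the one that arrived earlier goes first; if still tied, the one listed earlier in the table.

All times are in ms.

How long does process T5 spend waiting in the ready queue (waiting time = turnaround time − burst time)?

Schedule: | idle 0-1 | T4 1-3 | T2 3-7 | T4 7-8 | T1 8-20 | T4 20-29 | T3 29-32 | T5 32-35 | T6 35-47 |
Completion: T1=20  T2=7  T3=32  T4=29  T5=35  T6=47
Turnaround (C−A): T1=12  T2=4  T3=27  T4=28  T5=33  T6=43
Waiting(T5) = turnaround − burst = 33 − 3 = 30

30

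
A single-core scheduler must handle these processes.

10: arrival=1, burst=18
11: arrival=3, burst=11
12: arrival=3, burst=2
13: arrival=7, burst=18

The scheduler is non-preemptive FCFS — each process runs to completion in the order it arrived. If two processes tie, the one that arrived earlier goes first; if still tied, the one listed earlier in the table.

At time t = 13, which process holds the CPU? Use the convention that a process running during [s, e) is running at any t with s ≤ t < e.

Gantt: | idle 0-1 | 10 1-19 | 11 19-30 | 12 30-32 | 13 32-50 |
Completion: 10=19  11=30  12=32  13=50
Turnaround (C−A): 10=18  11=27  12=29  13=43

10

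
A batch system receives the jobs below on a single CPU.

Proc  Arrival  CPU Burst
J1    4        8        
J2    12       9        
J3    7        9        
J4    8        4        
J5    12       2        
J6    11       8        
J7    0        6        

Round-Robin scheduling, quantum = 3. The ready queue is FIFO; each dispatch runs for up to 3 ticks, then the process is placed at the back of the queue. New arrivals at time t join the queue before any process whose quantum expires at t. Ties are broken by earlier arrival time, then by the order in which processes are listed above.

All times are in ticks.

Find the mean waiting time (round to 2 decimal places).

17.71

Timeline: | J7 0-6 | J1 6-9 | J3 9-12 | J4 12-15 | J1 15-18 | J6 18-21 | J2 21-24 | J5 24-26 | J3 26-29 | J4 29-30 | J1 30-32 | J6 32-35 | J2 35-38 | J3 38-41 | J6 41-43 | J2 43-46 |
Completion: J1=32  J2=46  J3=41  J4=30  J5=26  J6=43  J7=6
Waiting times: J1=20, J2=25, J3=25, J4=18, J5=12, J6=24, J7=0
Average waiting = (20+25+25+18+12+24+0) / 7 = 124/7 = 17.71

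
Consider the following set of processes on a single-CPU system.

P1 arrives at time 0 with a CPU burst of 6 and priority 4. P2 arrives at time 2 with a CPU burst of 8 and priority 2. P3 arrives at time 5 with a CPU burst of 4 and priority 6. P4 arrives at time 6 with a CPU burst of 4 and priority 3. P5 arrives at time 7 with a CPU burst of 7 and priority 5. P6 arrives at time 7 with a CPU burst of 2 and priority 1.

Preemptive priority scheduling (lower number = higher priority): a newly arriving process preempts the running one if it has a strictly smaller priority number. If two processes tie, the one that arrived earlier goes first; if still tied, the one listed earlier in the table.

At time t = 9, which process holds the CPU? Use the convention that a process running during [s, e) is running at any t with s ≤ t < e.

P2

Gantt: | P1 0-2 | P2 2-7 | P6 7-9 | P2 9-12 | P4 12-16 | P1 16-20 | P5 20-27 | P3 27-31 |
Completion: P1=20  P2=12  P3=31  P4=16  P5=27  P6=9
Turnaround (C−A): P1=20  P2=10  P3=26  P4=10  P5=20  P6=2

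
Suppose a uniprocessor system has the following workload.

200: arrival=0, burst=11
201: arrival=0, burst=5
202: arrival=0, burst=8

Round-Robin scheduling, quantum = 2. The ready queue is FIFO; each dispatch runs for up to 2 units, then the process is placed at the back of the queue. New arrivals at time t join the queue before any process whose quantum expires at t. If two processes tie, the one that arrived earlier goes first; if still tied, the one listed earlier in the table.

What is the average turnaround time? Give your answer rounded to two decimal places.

20.00

Schedule: | 200 0-2 | 201 2-4 | 202 4-6 | 200 6-8 | 201 8-10 | 202 10-12 | 200 12-14 | 201 14-15 | 202 15-17 | 200 17-19 | 202 19-21 | 200 21-24 |
Completion: 200=24  201=15  202=21
Turnaround times: 200=24, 201=15, 202=21
Average turnaround = (24+15+21) / 3 = 60/3 = 20.00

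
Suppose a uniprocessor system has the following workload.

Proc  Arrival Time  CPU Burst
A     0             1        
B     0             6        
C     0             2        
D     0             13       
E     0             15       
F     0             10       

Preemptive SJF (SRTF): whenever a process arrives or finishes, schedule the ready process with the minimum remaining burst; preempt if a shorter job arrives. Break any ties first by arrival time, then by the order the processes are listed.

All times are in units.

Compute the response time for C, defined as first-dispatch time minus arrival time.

Timeline: | A 0-1 | C 1-3 | B 3-9 | F 9-19 | D 19-32 | E 32-47 |
Completion: A=1  B=9  C=3  D=32  E=47  F=19
Turnaround (C−A): A=1  B=9  C=3  D=32  E=47  F=19
Response(C) = first start − arrival = 1 − 0 = 1

1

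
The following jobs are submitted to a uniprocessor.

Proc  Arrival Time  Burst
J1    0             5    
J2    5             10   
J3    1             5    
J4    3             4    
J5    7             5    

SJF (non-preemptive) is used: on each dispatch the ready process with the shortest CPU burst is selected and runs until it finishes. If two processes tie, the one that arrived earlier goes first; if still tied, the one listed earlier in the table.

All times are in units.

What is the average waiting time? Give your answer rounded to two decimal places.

6.20

Schedule: | J1 0-5 | J4 5-9 | J3 9-14 | J5 14-19 | J2 19-29 |
Completion: J1=5  J2=29  J3=14  J4=9  J5=19
Turnaround (C−A): J1=5  J2=24  J3=13  J4=6  J5=12
Waiting times: J1=0, J2=14, J3=8, J4=2, J5=7
Average waiting = (0+14+8+2+7) / 5 = 31/5 = 6.20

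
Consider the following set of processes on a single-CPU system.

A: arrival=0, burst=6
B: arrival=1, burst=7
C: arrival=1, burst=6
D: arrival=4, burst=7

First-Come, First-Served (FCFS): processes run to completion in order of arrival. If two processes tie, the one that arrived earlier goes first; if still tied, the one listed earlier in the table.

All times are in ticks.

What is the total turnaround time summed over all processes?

58

Timeline: | A 0-6 | B 6-13 | C 13-19 | D 19-26 |
Completion: A=6  B=13  C=19  D=26
Turnaround (C−A): A=6  B=12  C=18  D=22
Turnaround = completion − arrival: A=6, B=12, C=18, D=22
Total turnaround = 6 + 12 + 18 + 22 = 58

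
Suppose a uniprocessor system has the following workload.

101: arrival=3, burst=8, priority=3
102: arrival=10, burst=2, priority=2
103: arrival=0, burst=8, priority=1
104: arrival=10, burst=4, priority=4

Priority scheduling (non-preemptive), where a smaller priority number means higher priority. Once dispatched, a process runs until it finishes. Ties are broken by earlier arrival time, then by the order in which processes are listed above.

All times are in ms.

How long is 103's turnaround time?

Gantt: | 103 0-8 | 101 8-16 | 102 16-18 | 104 18-22 |
Completion: 101=16  102=18  103=8  104=22
Turnaround (C−A): 101=13  102=8  103=8  104=12
Turnaround(103) = completion − arrival = 8 − 0 = 8

8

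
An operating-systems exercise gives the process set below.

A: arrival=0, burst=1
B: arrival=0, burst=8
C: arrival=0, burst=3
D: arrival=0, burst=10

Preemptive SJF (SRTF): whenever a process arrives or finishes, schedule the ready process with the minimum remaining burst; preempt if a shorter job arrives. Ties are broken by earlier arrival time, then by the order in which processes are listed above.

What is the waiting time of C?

Gantt: | A 0-1 | C 1-4 | B 4-12 | D 12-22 |
Completion: A=1  B=12  C=4  D=22
Waiting(C) = turnaround − burst = 4 − 3 = 1

1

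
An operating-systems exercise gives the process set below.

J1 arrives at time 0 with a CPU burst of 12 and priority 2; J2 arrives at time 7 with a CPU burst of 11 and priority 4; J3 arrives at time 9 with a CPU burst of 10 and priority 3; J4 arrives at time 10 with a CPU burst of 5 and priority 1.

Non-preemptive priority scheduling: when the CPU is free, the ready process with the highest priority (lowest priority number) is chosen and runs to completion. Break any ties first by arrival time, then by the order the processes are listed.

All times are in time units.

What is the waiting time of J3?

8

Timeline: | J1 0-12 | J4 12-17 | J3 17-27 | J2 27-38 |
Completion: J1=12  J2=38  J3=27  J4=17
Turnaround (C−A): J1=12  J2=31  J3=18  J4=7
Waiting(J3) = turnaround − burst = 18 − 10 = 8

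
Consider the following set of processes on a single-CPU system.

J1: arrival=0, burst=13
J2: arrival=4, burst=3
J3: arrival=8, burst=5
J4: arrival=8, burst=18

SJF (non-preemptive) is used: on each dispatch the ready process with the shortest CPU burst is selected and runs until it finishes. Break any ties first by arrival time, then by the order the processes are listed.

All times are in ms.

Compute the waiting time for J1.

Schedule: | J1 0-13 | J2 13-16 | J3 16-21 | J4 21-39 |
Completion: J1=13  J2=16  J3=21  J4=39
Turnaround (C−A): J1=13  J2=12  J3=13  J4=31
Waiting(J1) = turnaround − burst = 13 − 13 = 0

0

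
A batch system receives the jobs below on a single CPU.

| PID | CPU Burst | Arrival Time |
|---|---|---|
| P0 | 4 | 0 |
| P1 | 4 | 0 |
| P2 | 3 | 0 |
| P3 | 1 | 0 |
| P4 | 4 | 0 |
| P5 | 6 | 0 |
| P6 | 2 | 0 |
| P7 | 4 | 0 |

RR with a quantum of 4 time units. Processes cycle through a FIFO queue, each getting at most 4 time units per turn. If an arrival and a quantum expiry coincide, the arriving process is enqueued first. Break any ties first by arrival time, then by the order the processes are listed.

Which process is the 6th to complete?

Gantt: | P0 0-4 | P1 4-8 | P2 8-11 | P3 11-12 | P4 12-16 | P5 16-20 | P6 20-22 | P7 22-26 | P5 26-28 |
Completion: P0=4  P1=8  P2=11  P3=12  P4=16  P5=28  P6=22  P7=26
Turnaround (C−A): P0=4  P1=8  P2=11  P3=12  P4=16  P5=28  P6=22  P7=26
Finish order: P0 → P1 → P2 → P3 → P4 → P6 → P7 → P5

P6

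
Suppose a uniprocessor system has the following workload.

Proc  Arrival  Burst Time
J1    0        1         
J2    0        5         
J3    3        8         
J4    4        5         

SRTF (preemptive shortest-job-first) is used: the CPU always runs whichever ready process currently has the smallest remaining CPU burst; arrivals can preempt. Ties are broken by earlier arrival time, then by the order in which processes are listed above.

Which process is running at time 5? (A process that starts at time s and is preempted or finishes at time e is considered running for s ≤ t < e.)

Gantt: | J1 0-1 | J2 1-6 | J4 6-11 | J3 11-19 |
Completion: J1=1  J2=6  J3=19  J4=11
Turnaround (C−A): J1=1  J2=6  J3=16  J4=7

J2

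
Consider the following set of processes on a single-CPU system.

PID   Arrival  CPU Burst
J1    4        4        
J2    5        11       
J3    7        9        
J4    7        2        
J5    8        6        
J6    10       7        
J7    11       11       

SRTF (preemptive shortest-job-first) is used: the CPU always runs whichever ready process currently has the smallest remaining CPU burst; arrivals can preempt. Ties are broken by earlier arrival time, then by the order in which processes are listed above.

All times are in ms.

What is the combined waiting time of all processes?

Schedule: | idle 0-4 | J1 4-8 | J4 8-10 | J5 10-16 | J6 16-23 | J3 23-32 | J2 32-43 | J7 43-54 |
Completion: J1=8  J2=43  J3=32  J4=10  J5=16  J6=23  J7=54
Waiting = turnaround − burst: J1=0, J2=27, J3=16, J4=1, J5=2, J6=6, J7=32
Total waiting = 0 + 27 + 16 + 1 + 2 + 6 + 32 = 84

84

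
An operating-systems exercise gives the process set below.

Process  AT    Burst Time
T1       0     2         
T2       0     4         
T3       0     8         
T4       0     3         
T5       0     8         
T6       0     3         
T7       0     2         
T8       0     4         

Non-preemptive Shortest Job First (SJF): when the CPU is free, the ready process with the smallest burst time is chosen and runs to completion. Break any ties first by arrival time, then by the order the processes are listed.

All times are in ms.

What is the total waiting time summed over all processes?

81

Timeline: | T1 0-2 | T7 2-4 | T4 4-7 | T6 7-10 | T2 10-14 | T8 14-18 | T3 18-26 | T5 26-34 |
Completion: T1=2  T2=14  T3=26  T4=7  T5=34  T6=10  T7=4  T8=18
Waiting = turnaround − burst: T1=0, T2=10, T3=18, T4=4, T5=26, T6=7, T7=2, T8=14
Total waiting = 0 + 10 + 18 + 4 + 26 + 7 + 2 + 14 = 81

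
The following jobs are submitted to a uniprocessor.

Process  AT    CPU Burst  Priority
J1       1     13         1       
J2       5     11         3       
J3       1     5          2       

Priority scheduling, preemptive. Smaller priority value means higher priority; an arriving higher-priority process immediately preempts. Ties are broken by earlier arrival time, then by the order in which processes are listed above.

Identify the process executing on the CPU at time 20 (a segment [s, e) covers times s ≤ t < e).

J2

Timeline: | idle 0-1 | J1 1-14 | J3 14-19 | J2 19-30 |
Completion: J1=14  J2=30  J3=19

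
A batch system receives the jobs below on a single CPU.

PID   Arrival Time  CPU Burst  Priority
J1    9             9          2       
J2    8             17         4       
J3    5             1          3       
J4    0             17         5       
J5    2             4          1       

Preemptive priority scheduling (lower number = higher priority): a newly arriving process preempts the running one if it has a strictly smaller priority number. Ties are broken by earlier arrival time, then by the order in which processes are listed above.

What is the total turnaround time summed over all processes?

89

Gantt: | J4 0-2 | J5 2-6 | J3 6-7 | J4 7-8 | J2 8-9 | J1 9-18 | J2 18-34 | J4 34-48 |
Completion: J1=18  J2=34  J3=7  J4=48  J5=6
Turnaround = completion − arrival: J1=9, J2=26, J3=2, J4=48, J5=4
Total turnaround = 9 + 26 + 2 + 48 + 4 = 89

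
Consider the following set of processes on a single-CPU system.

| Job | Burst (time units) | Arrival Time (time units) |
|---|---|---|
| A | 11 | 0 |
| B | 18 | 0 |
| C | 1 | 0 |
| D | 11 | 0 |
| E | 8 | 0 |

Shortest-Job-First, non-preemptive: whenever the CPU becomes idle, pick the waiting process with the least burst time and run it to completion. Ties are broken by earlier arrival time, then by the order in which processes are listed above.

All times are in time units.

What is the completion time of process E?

Timeline: | C 0-1 | E 1-9 | A 9-20 | D 20-31 | B 31-49 |
Completion: A=20  B=49  C=1  D=31  E=9

9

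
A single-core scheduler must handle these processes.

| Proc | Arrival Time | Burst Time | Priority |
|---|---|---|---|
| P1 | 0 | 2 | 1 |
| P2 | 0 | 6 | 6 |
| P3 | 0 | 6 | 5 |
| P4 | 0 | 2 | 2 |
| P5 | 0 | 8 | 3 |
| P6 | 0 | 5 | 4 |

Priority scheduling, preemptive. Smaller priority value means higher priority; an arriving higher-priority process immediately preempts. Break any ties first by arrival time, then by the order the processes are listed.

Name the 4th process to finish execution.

P6

Timeline: | P1 0-2 | P4 2-4 | P5 4-12 | P6 12-17 | P3 17-23 | P2 23-29 |
Completion: P1=2  P2=29  P3=23  P4=4  P5=12  P6=17
Turnaround (C−A): P1=2  P2=29  P3=23  P4=4  P5=12  P6=17
Finish order: P1 → P4 → P5 → P6 → P3 → P2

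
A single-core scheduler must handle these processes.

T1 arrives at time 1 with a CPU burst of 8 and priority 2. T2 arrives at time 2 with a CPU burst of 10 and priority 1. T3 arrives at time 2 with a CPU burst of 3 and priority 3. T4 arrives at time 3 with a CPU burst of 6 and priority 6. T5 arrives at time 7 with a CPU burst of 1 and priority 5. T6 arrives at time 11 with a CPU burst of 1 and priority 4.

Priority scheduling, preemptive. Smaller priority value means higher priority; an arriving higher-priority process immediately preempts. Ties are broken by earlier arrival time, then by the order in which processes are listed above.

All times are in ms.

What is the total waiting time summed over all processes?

Gantt: | idle 0-1 | T1 1-2 | T2 2-12 | T1 12-19 | T3 19-22 | T6 22-23 | T5 23-24 | T4 24-30 |
Completion: T1=19  T2=12  T3=22  T4=30  T5=24  T6=23
Waiting = turnaround − burst: T1=10, T2=0, T3=17, T4=21, T5=16, T6=11
Total waiting = 10 + 0 + 17 + 21 + 16 + 11 = 75

75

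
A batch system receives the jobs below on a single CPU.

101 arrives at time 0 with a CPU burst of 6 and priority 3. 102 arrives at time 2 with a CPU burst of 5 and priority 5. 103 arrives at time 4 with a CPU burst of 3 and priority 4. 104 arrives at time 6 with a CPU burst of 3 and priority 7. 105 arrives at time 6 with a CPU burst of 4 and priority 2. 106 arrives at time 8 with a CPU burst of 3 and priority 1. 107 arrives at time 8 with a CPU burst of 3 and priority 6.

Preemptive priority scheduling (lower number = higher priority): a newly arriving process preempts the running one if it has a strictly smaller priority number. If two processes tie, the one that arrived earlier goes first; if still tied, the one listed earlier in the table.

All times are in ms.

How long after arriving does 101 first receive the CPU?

Timeline: | 101 0-6 | 105 6-8 | 106 8-11 | 105 11-13 | 103 13-16 | 102 16-21 | 107 21-24 | 104 24-27 |
Completion: 101=6  102=21  103=16  104=27  105=13  106=11  107=24
Response(101) = first start − arrival = 0 − 0 = 0

0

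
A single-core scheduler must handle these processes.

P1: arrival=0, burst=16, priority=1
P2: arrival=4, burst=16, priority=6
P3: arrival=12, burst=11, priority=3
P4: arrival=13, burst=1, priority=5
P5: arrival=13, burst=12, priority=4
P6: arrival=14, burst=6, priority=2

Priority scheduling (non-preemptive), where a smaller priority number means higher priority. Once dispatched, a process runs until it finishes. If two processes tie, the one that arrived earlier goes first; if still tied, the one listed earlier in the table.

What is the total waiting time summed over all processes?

Timeline: | P1 0-16 | P6 16-22 | P3 22-33 | P5 33-45 | P4 45-46 | P2 46-62 |
Completion: P1=16  P2=62  P3=33  P4=46  P5=45  P6=22
Waiting = turnaround − burst: P1=0, P2=42, P3=10, P4=32, P5=20, P6=2
Total waiting = 0 + 42 + 10 + 32 + 20 + 2 = 106

106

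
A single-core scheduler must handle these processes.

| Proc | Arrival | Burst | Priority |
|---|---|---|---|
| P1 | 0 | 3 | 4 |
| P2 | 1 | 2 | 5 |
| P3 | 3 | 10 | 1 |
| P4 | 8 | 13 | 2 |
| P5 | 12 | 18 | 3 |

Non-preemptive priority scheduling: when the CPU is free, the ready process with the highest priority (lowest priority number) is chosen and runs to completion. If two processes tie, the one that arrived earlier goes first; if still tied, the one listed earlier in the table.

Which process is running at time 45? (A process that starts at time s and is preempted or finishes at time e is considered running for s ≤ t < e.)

Timeline: | P1 0-3 | P3 3-13 | P4 13-26 | P5 26-44 | P2 44-46 |
Completion: P1=3  P2=46  P3=13  P4=26  P5=44
Turnaround (C−A): P1=3  P2=45  P3=10  P4=18  P5=32

P2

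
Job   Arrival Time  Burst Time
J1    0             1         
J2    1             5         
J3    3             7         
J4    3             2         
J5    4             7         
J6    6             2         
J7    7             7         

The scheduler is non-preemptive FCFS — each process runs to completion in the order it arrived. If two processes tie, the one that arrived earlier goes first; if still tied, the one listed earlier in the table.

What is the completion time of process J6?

Gantt: | J1 0-1 | J2 1-6 | J3 6-13 | J4 13-15 | J5 15-22 | J6 22-24 | J7 24-31 |
Completion: J1=1  J2=6  J3=13  J4=15  J5=22  J6=24  J7=31
Turnaround (C−A): J1=1  J2=5  J3=10  J4=12  J5=18  J6=18  J7=24

24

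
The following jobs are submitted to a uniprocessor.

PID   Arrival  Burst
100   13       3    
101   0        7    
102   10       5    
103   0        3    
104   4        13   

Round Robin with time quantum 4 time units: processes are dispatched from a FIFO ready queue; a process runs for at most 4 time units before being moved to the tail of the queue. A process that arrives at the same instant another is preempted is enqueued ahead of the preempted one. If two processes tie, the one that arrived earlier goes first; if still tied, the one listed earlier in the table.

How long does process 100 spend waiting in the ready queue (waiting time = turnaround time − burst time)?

Gantt: | 101 0-4 | 103 4-7 | 104 7-11 | 101 11-14 | 102 14-18 | 104 18-22 | 100 22-25 | 102 25-26 | 104 26-31 |
Completion: 100=25  101=14  102=26  103=7  104=31
Waiting(100) = turnaround − burst = 12 − 3 = 9

9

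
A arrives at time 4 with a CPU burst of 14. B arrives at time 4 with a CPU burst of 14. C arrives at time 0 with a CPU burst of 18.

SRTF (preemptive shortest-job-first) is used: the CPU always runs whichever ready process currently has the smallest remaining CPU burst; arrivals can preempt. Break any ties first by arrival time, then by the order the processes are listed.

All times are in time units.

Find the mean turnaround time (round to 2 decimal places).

Timeline: | C 0-18 | A 18-32 | B 32-46 |
Completion: A=32  B=46  C=18
Turnaround times: A=28, B=42, C=18
Average turnaround = (28+42+18) / 3 = 88/3 = 29.33

29.33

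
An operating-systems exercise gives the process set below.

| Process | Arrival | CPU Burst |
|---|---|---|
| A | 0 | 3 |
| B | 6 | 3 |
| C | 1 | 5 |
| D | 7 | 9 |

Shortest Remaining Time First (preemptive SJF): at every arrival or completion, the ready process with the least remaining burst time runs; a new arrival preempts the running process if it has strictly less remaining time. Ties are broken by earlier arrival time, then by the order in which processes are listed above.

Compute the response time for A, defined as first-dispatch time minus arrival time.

Schedule: | A 0-3 | C 3-8 | B 8-11 | D 11-20 |
Completion: A=3  B=11  C=8  D=20
Turnaround (C−A): A=3  B=5  C=7  D=13
Response(A) = first start − arrival = 0 − 0 = 0

0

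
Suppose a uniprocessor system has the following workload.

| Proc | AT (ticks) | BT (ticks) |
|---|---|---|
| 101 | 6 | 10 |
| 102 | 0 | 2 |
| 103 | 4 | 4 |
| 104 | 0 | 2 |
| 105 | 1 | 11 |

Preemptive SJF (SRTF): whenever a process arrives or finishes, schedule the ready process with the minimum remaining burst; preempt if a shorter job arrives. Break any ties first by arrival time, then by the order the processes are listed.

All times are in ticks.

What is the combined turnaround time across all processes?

50

Gantt: | 102 0-2 | 104 2-4 | 103 4-8 | 101 8-18 | 105 18-29 |
Completion: 101=18  102=2  103=8  104=4  105=29
Turnaround (C−A): 101=12  102=2  103=4  104=4  105=28
Turnaround = completion − arrival: 101=12, 102=2, 103=4, 104=4, 105=28
Total turnaround = 12 + 2 + 4 + 4 + 28 = 50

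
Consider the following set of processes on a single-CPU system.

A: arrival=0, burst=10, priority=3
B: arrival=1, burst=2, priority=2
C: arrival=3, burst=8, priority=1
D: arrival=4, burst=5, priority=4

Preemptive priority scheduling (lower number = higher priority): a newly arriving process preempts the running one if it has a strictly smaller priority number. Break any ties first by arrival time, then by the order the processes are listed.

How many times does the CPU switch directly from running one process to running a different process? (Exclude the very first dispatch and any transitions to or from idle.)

Gantt: | A 0-1 | B 1-3 | C 3-11 | A 11-20 | D 20-25 |
Completion: A=20  B=3  C=11  D=25
Turnaround (C−A): A=20  B=2  C=8  D=21

4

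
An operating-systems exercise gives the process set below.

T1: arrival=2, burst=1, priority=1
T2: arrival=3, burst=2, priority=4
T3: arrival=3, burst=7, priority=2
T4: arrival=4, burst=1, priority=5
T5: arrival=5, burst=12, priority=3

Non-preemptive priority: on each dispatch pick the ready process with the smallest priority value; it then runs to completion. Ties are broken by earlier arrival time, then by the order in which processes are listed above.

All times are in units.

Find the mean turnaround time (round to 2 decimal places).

Timeline: | idle 0-2 | T1 2-3 | T3 3-10 | T5 10-22 | T2 22-24 | T4 24-25 |
Completion: T1=3  T2=24  T3=10  T4=25  T5=22
Turnaround (C−A): T1=1  T2=21  T3=7  T4=21  T5=17
Turnaround times: T1=1, T2=21, T3=7, T4=21, T5=17
Average turnaround = (1+21+7+21+17) / 5 = 67/5 = 13.40

13.40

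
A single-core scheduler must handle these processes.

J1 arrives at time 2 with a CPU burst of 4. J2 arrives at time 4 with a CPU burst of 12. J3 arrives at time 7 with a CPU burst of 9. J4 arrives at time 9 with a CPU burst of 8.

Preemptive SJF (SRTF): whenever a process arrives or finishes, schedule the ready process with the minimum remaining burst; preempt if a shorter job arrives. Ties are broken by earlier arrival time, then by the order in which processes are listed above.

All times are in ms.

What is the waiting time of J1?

Schedule: | idle 0-2 | J1 2-6 | J2 6-7 | J3 7-16 | J4 16-24 | J2 24-35 |
Completion: J1=6  J2=35  J3=16  J4=24
Turnaround (C−A): J1=4  J2=31  J3=9  J4=15
Waiting(J1) = turnaround − burst = 4 − 4 = 0

0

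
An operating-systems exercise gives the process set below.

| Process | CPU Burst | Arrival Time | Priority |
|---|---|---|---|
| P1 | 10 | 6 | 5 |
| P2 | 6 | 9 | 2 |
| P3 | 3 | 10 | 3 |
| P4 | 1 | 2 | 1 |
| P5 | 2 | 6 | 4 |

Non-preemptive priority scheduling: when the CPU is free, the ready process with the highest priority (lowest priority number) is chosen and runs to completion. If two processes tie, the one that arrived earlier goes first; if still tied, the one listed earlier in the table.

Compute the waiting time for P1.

2

Timeline: | idle 0-2 | P4 2-3 | idle 3-6 | P5 6-8 | P1 8-18 | P2 18-24 | P3 24-27 |
Completion: P1=18  P2=24  P3=27  P4=3  P5=8
Turnaround (C−A): P1=12  P2=15  P3=17  P4=1  P5=2
Waiting(P1) = turnaround − burst = 12 − 10 = 2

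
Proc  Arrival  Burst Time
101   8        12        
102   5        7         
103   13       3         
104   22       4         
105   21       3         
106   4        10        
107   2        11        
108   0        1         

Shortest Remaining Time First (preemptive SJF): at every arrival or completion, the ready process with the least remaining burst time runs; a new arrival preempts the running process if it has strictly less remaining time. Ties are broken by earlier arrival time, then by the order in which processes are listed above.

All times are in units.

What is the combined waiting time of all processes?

74

Timeline: | 108 0-1 | idle 1-2 | 107 2-5 | 102 5-12 | 107 12-13 | 103 13-16 | 107 16-23 | 105 23-26 | 104 26-30 | 106 30-40 | 101 40-52 |
Completion: 101=52  102=12  103=16  104=30  105=26  106=40  107=23  108=1
Waiting = turnaround − burst: 101=32, 102=0, 103=0, 104=4, 105=2, 106=26, 107=10, 108=0
Total waiting = 32 + 0 + 0 + 4 + 2 + 26 + 10 + 0 = 74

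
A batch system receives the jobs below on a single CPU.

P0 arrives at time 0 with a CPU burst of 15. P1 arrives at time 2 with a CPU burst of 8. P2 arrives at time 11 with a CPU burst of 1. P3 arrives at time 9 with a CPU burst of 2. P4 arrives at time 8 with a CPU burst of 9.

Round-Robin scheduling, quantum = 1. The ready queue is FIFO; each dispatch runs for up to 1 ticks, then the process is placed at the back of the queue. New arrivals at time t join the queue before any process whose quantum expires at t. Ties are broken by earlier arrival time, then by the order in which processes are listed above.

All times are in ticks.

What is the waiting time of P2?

3

Timeline: | P0 0-2 | P1 2-3 | P0 3-4 | P1 4-5 | P0 5-6 | P1 6-7 | P0 7-8 | P1 8-9 | P4 9-10 | P0 10-11 | P3 11-12 | P1 12-13 | P4 13-14 | P2 14-15 | P0 15-16 | P3 16-17 | P1 17-18 | P4 18-19 | P0 19-20 | P1 20-21 | P4 21-22 | P0 22-23 | P1 23-24 | P4 24-25 | P0 25-26 | P4 26-27 | P0 27-28 | P4 28-29 | P0 29-30 | P4 30-31 | P0 31-32 | P4 32-33 | P0 33-35 |
Completion: P0=35  P1=24  P2=15  P3=17  P4=33
Waiting(P2) = turnaround − burst = 4 − 1 = 3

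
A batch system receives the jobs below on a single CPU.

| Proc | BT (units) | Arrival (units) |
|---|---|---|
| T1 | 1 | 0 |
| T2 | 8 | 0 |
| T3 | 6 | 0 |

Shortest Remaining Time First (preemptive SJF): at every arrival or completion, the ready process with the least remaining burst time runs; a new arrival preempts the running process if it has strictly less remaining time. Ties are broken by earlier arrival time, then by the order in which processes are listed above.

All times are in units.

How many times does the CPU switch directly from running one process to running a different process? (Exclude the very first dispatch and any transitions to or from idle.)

2

Schedule: | T1 0-1 | T3 1-7 | T2 7-15 |
Completion: T1=1  T2=15  T3=7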